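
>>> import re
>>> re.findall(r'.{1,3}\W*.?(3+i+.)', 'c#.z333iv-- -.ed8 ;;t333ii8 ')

This matches 1 to 3 of any character, then zero or more of a non-word character, then optionally any character; then one or more of a literal '3', then one or more of a literal 'i', then any character (captured).
Scanning left to right: at [0:9] match 'c#.z333iv', group 1 = '333iv'; at [14:27] match 'ed8 ;;t333ii8', group 1 = '333ii8'.
One capturing group, so `findall` returns just the captured substring from each match — 2 in all.

['333iv', '333ii8']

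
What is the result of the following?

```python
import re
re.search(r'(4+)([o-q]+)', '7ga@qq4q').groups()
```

('4', 'q')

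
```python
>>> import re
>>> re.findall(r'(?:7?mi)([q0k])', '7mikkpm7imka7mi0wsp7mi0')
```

['k', '0', '0']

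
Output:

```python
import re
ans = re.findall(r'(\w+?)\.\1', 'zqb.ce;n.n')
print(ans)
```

`\1` has to match the exact text group 1 already captured.
Walking the string: at [7:10] match 'n.n', group 1 = 'n'.
With a single group, `findall` returns only what that group captured — 1 item.

['n']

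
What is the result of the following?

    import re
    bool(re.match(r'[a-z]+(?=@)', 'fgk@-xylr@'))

True

`re.match` won't scan ahead — the pattern has to work from the very first character.
The match spans [0:3] → 'fgk'.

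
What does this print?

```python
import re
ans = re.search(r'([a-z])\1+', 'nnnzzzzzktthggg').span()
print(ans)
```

(0, 3)

`\1` is not a pattern — it's the concrete string captured by group 1, re-applied verbatim.
The match spans [0:3] → 'nnn'.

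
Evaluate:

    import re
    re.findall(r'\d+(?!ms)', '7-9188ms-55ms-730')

`(?!…)`/`(?<!…)` only lets a position through if the neighbouring text does NOT match; no characters are consumed.
Since nothing is captured, `findall` lists the 4 matched substrings directly.

['7', '918', '5', '730']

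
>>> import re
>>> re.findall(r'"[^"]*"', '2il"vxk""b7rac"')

Walking the string: at [3:8] → '"vxk"'; at [8:15] → '"b7rac"'.
With no groups in the pattern, `findall` gives back each whole match — 2 here.

['"vxk"', '"b7rac"']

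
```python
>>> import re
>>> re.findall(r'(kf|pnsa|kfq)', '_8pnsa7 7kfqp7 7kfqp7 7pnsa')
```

The regex engine tests alternatives in the order written; an earlier branch that matches wins even if a later one would match more.
With a single group, `findall` returns only what that group captured — 4 items.

['pnsa', 'kf', 'kf', 'pnsa']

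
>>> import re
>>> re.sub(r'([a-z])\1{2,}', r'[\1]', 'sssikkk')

`\1` has to match the exact text group 1 already captured.
Matches: at [0:3] → 'sss'; at [4:7] → 'kkk'.
The replacement refers to a captured group, so each match is rewritten using its own captured text.

'[s]i[k]'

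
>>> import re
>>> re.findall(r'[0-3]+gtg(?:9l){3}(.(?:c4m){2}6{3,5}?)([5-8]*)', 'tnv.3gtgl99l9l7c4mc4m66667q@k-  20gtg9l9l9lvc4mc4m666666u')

[('vc4mc4m666', '666')]

Because the quantifier is non-greedy, it stops expanding at the earliest point where the rest of the pattern can succeed.
`findall` packs the 2 group values into a tuple for every match.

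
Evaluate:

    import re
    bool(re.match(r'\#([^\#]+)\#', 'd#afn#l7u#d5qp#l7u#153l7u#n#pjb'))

False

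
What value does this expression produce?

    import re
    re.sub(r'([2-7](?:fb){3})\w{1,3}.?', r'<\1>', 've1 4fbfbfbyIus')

've1 <4fbfbfb>'

The pattern matches a character in [2-7], then the literal 'fb' repeated 3 times (captured); then 1 to 3 of a word character, then optionally any character.
Matches: at [4:15] → '4fbfbfbyIus'.
`\1` in the replacement pulls in group 1's text for each match.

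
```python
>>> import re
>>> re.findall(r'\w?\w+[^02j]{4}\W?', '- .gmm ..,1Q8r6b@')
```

['gmm ..,', '1Q8r6b@']

This matches optionally a word character; then one or more of a word character; then exactly 4 of any character except [02j], then optionally a non-word character.
`findall` yields the raw match text (2 of them) because the pattern has no groups.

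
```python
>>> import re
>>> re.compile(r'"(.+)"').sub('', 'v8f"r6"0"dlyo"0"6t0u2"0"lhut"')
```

'v8f'

Matches: at [3:29] → '"r6"0"dlyo"0"6t0u2"0"lhut"'.
`sub` substitutes '' at each match site.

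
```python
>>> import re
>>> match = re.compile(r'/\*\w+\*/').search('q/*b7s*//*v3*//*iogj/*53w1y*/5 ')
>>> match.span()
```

`search` walks the string left to right and returns the first match it finds.
The match spans [1:8] → '/*b7s*/'.

(1, 8)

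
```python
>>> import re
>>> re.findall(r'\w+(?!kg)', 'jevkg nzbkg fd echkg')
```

['jevkg', 'nzbkg', 'fd', 'echkg']

The negative lookaround is zero-width — it rules out positions where the adjacent text would match, without consuming anything.
Matches: at [0:5] → 'jevkg'; at [6:11] → 'nzbkg'; at [12:14] → 'fd'; at [15:20] → 'echkg'.
No capturing groups, so `findall` returns the 4 full match strings.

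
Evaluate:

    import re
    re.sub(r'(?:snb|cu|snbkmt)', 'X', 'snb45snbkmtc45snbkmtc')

'X45Xkmtc45Xkmtc'

Alternation tries branches left to right and keeps the first one that lets the overall match succeed at that position.
Matches: at [0:3] → 'snb'; at [5:8] → 'snb'; at [14:17] → 'snb'.
`sub` substitutes 'X' at each match site.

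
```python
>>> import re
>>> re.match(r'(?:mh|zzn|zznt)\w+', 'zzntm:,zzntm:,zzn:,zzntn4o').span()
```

(0, 5)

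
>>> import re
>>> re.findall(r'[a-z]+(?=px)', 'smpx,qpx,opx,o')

['sm', 'q', 'o']

The `(?=…)`/`(?<=…)` assertion just peeks at neighbouring text; it doesn't advance the match position.
`findall` yields the raw match text (3 of them) because the pattern has no groups.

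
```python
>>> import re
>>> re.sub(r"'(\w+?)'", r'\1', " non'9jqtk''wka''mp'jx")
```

Matches: at [4:11] → "'9jqtk'"; at [11:16] → "'wka'"; at [16:20] → "'mp'".
`\1` in the replacement pulls in group 1's text for each match.

' non9jqtkwkampjx'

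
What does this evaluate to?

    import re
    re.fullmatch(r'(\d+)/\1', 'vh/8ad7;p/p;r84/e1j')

None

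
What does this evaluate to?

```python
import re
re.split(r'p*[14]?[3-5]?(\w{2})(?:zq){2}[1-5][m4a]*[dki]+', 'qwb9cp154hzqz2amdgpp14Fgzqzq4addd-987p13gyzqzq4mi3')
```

Pattern: zero or more of a literal 'p', then optionally one of [14], then optionally a character in [3-5]; then exactly 2 of a word character (captured); then the literal 'zq' repeated 2 times, then a character in [1-5]; then zero or more of one of [m4a], then one or more of one of [dki].
With a capturing group present, the delimiter's captured portion is kept in the result list.

['qwb9cp154hzqz2amdg', 'Fg', '-987', 'gy', '3']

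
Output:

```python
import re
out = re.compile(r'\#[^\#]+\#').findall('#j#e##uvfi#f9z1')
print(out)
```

`findall` yields the raw match text (2 of them) because the pattern has no groups.

['#j#', '#uvfi#']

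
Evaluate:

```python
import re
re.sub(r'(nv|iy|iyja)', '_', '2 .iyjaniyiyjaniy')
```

'2 ._jan__jan_'

Alternation isn't longest-match — the leftmost alternative that fits at this position is chosen.
Matches: at [3:5] → 'iy'; at [8:10] → 'iy'; at [10:12] → 'iy'; at [15:17] → 'iy'.
`sub` substitutes '_' at each match site.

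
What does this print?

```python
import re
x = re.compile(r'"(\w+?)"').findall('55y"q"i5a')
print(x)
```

['q']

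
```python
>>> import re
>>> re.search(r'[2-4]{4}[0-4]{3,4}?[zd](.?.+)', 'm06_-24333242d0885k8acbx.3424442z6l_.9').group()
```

'24333242d0885k8acbx.3424442z6l_.9'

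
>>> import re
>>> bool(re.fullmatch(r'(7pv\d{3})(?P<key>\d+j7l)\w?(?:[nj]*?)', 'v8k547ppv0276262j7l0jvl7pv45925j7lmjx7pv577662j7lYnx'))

False

This matches the literal '7pv', then exactly 3 of a digit (captured); then one or more of a digit, then the literal 'j7l' (captured as 'key'); then optionally a word character; then zero or more of one of [nj] (lazy) (non-capturing group).
`fullmatch` succeeds only if the pattern covers the string from start to end.
Here the string isn't matched end-to-end, so the call returns None, and `bool(None)` is False.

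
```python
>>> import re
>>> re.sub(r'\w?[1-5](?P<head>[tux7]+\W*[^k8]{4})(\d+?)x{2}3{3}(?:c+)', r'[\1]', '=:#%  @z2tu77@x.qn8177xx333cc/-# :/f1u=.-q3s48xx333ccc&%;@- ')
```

Pattern: optionally a word character, then a character in [1-5]; then one or more of one of [tux7], then zero or more of a non-word character, then exactly 4 of any character except [k8] (captured as 'head'); then one or more of a digit (lazy) (captured); then exactly 2 of a literal 'x', then exactly 3 of the literal '3'; then one or more of a literal 'c' (non-capturing group).
Matches: at [7:29] → 'z2tu77@x.qn8177xx333cc'; at [35:54] → 'f1u=.-q3s48xx333ccc'.
`\1` in the replacement pulls in group 1's text for each match.

'=:#%  @[tu77@x.qn]/-# :/[u=.-q3s4]&%;@- '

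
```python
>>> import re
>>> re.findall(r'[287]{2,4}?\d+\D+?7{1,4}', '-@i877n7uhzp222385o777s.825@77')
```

['877n7', '222385o777', '825@77']

The pattern matches 2 to 4 of one of [287] (lazy); then one or more of a digit; then one or more of a non-digit (lazy), then 1 to 4 of the literal '7'.
Walking the string: at [3:8] → '877n7'; at [12:22] → '222385o777'; at [24:30] → '825@77'.
Since nothing is captured, `findall` lists the 3 matched substrings directly.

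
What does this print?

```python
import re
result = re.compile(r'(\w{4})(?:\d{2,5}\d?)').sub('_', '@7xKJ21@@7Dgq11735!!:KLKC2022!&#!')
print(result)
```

@_@@_!!:_!&#!

This matches exactly 4 of a word character (captured); then 2 to 5 of a digit, then optionally a digit (non-capturing group).
Matches: at [1:7] → '7xKJ21'; at [9:18] → '7Dgq11735'; at [21:29] → 'KLKC2022'.
`sub` substitutes '_' at each match site.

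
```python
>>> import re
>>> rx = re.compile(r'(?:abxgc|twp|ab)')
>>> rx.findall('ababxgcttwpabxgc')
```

['ab', 'abxgc', 'twp', 'abxgc']

`|` is ordered: at each position the engine commits to the first alternative that works.
Walking the string: at [0:2] → 'ab'; at [2:7] → 'abxgc'; at [8:11] → 'twp'; at [11:16] → 'abxgc'.
`findall` yields the raw match text (4 of them) because the pattern has no groups.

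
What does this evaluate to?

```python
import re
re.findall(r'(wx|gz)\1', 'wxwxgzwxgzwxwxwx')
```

['wx', 'wx']

`\1` is not a pattern — it's the concrete string captured by group 1, re-applied verbatim.
Walking the string: at [0:4] match 'wxwx', group 1 = 'wx'; at [10:14] match 'wxwx', group 1 = 'wx'.
One capturing group, so `findall` returns just the captured substring from each match — 2 in all.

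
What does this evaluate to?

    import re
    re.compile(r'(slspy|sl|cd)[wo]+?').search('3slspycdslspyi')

`re.search` scans for the first position where the pattern succeeds.
Here no position works, so the call returns None.

None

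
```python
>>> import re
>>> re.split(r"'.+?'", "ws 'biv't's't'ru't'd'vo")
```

['ws ', 't', 't', 't', 'vo']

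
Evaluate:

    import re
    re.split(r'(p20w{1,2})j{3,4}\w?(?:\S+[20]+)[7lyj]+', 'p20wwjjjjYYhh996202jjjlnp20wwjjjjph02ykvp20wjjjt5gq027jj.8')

['', 'p20ww', '.8']

Pattern: the literal 'p20', then 1 to 2 of the literal 'w' (captured); then 3 to 4 of a literal 'j', then optionally a word character; then one or more of a non-whitespace character, then one or more of one of [20] (non-capturing group); then one or more of one of [7lyj].
Matches to split on: at [0:56] → 'p20wwjjjjYYhh996202jjjlnp20wwjjjjph02ykvp20wjjjt5gq027jj'.
Because the pattern has a capturing group, `split` also inserts each captured text between the pieces.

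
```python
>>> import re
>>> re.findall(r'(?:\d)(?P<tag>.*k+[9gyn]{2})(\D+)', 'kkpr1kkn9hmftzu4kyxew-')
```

[('kkn9', 'hmftzu')]

The pattern matches a digit (non-capturing group); then zero or more of any character, then one or more of a literal 'k', then exactly 2 of one of [9gyn] (captured as 'tag'); then one or more of a non-digit (captured).
Matches: at [4:15] match '1kkn9hmftzu', groups = ('kkn9', 'hmftzu').
`findall` packs the 2 group values into a tuple for every match.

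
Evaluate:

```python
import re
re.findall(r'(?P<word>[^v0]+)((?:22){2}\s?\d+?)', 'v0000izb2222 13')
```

[('izb', '2222 1')]

The pattern matches one or more of any character except [v0] (captured as 'word'); then the literal '22' repeated 2 times, then optionally whitespace, then one or more of a digit (lazy) (captured).
With the lazy modifier that quantifier settles for the fewest repetitions that let the rest of the pattern succeed (the atoms after it are unaffected and can still be greedy).
Scanning left to right: at [5:14] match 'izb2222 1', groups = ('izb', '2222 1').
`findall` packs the 2 group values into a tuple for every match.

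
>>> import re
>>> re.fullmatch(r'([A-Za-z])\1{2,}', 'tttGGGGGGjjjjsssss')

After group 1 captures some text, `\1` only succeeds where that same text appears again.
`fullmatch` succeeds only if the pattern covers the string from start to end.
Here there's no way to consume every character, so the call returns None.

None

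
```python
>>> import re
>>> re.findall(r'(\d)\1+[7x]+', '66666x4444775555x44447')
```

['6', '4', '5', '4']

`\1` is not a pattern — it's the concrete string captured by group 1, re-applied verbatim.
Because there's exactly one group, `findall` drops the full match and keeps group 1 from each hit.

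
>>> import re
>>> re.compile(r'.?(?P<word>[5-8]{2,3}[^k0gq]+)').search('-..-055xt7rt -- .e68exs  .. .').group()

'055xt7rt -- .e68exs  .. .'

Pattern: optionally any character; then 2 to 3 of a character in [5-8], then one or more of any character except [k0gq] (captured as 'word').
The match spans [4:29] → '055xt7rt -- .e68exs  .. .'.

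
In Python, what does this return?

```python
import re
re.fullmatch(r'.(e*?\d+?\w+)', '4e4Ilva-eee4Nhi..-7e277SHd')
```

None

This matches any character; then zero or more of the literal 'e' (lazy), then one or more of a digit (lazy), then one or more of a word character (captured).
`re.fullmatch` is like wrapping the pattern in `^…$` (in single-line mode).
Here the pattern can't cover the whole string, so the call returns None.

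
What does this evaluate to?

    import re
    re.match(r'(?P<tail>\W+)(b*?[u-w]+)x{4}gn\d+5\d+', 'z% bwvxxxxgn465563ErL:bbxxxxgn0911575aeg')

This matches one or more of a non-word character (captured as 'tail'); then zero or more of a literal 'b' (lazy), then one or more of a character in [u-w] (captured); then exactly 4 of a literal 'x', then the literal 'gn'; then one or more of a digit, then the literal '5', then one or more of a digit.
With `match`, the pattern is implicitly anchored at the beginning.
Here the pattern fails at index 0, so the call returns None.

None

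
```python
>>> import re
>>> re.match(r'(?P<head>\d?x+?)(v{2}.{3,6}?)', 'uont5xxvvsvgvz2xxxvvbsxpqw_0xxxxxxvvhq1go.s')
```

None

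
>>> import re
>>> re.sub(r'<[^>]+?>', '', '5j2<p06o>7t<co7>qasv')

Every occurrence is swapped for ''.

'5j27tqasv'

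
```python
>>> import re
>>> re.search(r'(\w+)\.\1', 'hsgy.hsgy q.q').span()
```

(0, 9)

`\1` is not a pattern — it's the concrete string captured by group 1, re-applied verbatim.
The match spans [0:9] → 'hsgy.hsgy'.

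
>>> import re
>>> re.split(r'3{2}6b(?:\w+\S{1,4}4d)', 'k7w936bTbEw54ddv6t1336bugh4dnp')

Pattern: exactly 2 of the literal '3', then the literal '6b'; then one or more of a word character, then 1 to 4 of a non-whitespace character, then the literal '4d' (non-capturing group).
Matches to split on: at [19:28] → '336bugh4d'.
Splitting on the pattern gives 2 pieces.

['k7w936bTbEw54ddv6t1', 'np']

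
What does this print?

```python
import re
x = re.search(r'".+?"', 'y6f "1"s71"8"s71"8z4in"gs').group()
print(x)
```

"1"

`re.search` scans for the first position where the pattern succeeds.
The match spans [4:7] → '"1"'.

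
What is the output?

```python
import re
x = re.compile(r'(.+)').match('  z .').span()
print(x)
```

`match` is anchored at position 0; if the pattern doesn't fit there, it returns None.
The match spans [0:5] → '  z .'.

(0, 5)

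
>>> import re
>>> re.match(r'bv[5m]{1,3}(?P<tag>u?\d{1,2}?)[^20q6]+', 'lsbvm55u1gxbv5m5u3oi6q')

This matches the literal 'bv', then 1 to 3 of one of [5m]; then optionally a literal 'u', then 1 to 2 of a digit (lazy) (captured as 'tag'); then one or more of any character except [20q6].
`match` is anchored at position 0; if the pattern doesn't fit there, it returns None.
Here the pattern fails at index 0, so the call returns None.

None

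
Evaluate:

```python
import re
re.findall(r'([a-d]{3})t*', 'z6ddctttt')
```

This matches exactly 3 of a character in [a-d] (captured); then zero or more of a literal 't'.
Walking the string: at [2:9] match 'ddctttt', group 1 = 'ddc'.
`findall` collects group 1 from the one match (1 total).

['ddc']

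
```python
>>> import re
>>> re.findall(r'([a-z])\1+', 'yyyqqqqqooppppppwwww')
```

['y', 'q', 'o', 'p', 'w']

`\1` is not a pattern — it's the concrete string captured by group 1, re-applied verbatim.
Walking the string: at [0:3] match 'yyy', group 1 = 'y'; at [3:8] match 'qqqqq', group 1 = 'q'; at [8:10] match 'oo', group 1 = 'o'; at [10:16] match 'pppppp', group 1 = 'p'; at [16:20] match 'wwww', group 1 = 'w'.
With a single group, `findall` returns only what that group captured — 5 items.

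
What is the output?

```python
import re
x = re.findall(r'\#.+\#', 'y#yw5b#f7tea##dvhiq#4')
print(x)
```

['#yw5b#f7tea##dvhiq#']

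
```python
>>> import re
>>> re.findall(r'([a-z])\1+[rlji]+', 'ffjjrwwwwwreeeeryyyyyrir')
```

After group 1 captures some text, `\1` only succeeds where that same text appears again.
Matches: at [0:5] match 'ffjjr', group 1 = 'f'; at [5:11] match 'wwwwwr', group 1 = 'w'; at [11:16] match 'eeeer', group 1 = 'e'; at [16:24] match 'yyyyyrir', group 1 = 'y'.
`findall` collects group 1 from each match (4 total).

['f', 'w', 'e', 'y']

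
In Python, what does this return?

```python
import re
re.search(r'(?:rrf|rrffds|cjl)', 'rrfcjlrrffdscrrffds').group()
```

Unlike `match`, `search` isn't anchored — it looks for the pattern anywhere in the string.
The match spans [0:3] → 'rrf'.

'rrf'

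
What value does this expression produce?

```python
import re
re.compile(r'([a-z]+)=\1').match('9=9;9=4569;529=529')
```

`\1` has to match the exact text group 1 already captured.
`re.match` only tries the pattern at the start of the string.
Here the pattern fails at index 0, so the call returns None.

None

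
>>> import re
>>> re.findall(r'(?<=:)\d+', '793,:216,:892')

The `(?=…)`/`(?<=…)` assertion just peeks at neighbouring text; it doesn't advance the match position.
Scanning left to right: at [5:8] → '216'; at [10:13] → '892'.
Since nothing is captured, `findall` lists the 2 matched substrings directly.

['216', '892']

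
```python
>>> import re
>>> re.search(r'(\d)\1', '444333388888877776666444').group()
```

`\1` is not a pattern — it's the concrete string captured by group 1, re-applied verbatim.
The match spans [0:2] → '44'.

'44'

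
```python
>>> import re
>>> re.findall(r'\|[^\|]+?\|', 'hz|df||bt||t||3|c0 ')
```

['|df|', '|bt|', '|t|', '|3|']

Walking the string: at [2:6] → '|df|'; at [6:10] → '|bt|'; at [10:13] → '|t|'; at [13:16] → '|3|'.
With no groups in the pattern, `findall` gives back each whole match — 4 here.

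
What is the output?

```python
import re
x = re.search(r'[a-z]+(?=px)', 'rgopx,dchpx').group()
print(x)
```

rgo

The `(?=…)`/`(?<=…)` assertion just peeks at neighbouring text; it doesn't advance the match position.
The match spans [0:3] → 'rgo'.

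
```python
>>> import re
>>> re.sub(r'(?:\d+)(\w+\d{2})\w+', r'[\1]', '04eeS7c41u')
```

'[eeS7c41]'

This matches one or more of a digit (non-capturing group); then one or more of a word character, then exactly 2 of a digit (captured); then one or more of a word character.
Each match is replaced using the text its own group 1 captured.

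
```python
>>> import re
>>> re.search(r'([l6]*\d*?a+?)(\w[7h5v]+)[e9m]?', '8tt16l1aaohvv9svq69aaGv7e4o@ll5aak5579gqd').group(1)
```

The pattern matches zero or more of one of [l6], then zero or more of a digit (lazy), then one or more of the literal 'a' (lazy) (captured); then a word character, then one or more of one of [7h5v] (captured); then optionally one of [e9m].
Unlike `match`, `search` isn't anchored — it looks for the pattern anywhere in the string.
The match spans [4:14] → '6l1aaohvv9'.
Captured: group 1 = '6l1aa', group 2 = 'ohvv'.

'6l1aa'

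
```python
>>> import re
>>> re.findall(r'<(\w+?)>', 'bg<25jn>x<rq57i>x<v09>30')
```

Matches: at [2:8] match '<25jn>', group 1 = '25jn'; at [9:16] match '<rq57i>', group 1 = 'rq57i'; at [17:22] match '<v09>', group 1 = 'v09'.
Because there's exactly one group, `findall` drops the full match and keeps group 1 from each hit.

['25jn', 'rq57i', 'v09']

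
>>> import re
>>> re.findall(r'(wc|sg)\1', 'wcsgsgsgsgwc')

`\1` is not a pattern — it's the concrete string captured by group 1, re-applied verbatim.
Matches: at [2:6] match 'sgsg', group 1 = 'sg'; at [6:10] match 'sgsg', group 1 = 'sg'.
Because there's exactly one group, `findall` drops the full match and keeps group 1 from each hit.

['sg', 'sg']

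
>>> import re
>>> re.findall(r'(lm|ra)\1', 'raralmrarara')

After group 1 captures some text, `\1` only succeeds where that same text appears again.
Matches: at [0:4] match 'rara', group 1 = 'ra'; at [6:10] match 'rara', group 1 = 'ra'.
`findall` collects group 1 from each match (2 total).

['ra', 'ra']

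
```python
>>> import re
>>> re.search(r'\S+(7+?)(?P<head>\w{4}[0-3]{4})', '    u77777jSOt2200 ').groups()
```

('7', 'jSOt2200')

Pattern: one or more of a non-whitespace character; then one or more of a literal '7' (lazy) (captured); then exactly 4 of a word character, then exactly 4 of a character in [0-3] (captured as 'head').
`re.search` tries every starting position until one works.
The match spans [4:18] → 'u77777jSOt2200'.
Captured: group 1 = '7', group 2 = 'jSOt2200'.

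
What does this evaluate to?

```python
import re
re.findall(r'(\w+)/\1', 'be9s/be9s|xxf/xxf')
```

After group 1 captures some text, `\1` only succeeds where that same text appears again.
Because there's exactly one group, `findall` drops the full match and keeps group 1 from each hit.

['be9s', 'xxf']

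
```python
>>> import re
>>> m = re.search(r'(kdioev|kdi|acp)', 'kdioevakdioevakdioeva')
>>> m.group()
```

'kdioev'

Alternation tries branches left to right and keeps the first one that lets the overall match succeed at that position.
`re.search` tries every starting position until one works.
The match spans [0:6] → 'kdioev'.
Captured: group 1 = 'kdioev'.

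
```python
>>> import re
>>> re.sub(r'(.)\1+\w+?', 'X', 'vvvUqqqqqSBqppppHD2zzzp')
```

'XXBqXD2X'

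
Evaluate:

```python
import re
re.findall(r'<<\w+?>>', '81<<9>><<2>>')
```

['<<9>>', '<<2>>']

With no groups in the pattern, `findall` gives back each whole match — 2 here.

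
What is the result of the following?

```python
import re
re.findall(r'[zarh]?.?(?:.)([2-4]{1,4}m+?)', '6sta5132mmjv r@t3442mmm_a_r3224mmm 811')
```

The pattern matches optionally one of [zarh], then optionally any character; then any character (non-capturing group); then 1 to 4 of a character in [2-4], then one or more of the literal 'm' (lazy) (captured).
A non-greedy quantifier consumes as few characters as it can — just enough that the remainder of the pattern still matches from where it stops; whatever follows it matches normally.
Walking the string: at [3:9] match 'a5132m', group 1 = '32m'; at [13:21] match 'r@t3442m', group 1 = '3442m'; at [24:32] match 'a_r3224m', group 1 = '3224m'.
`findall` collects group 1 from each match (3 total).

['32m', '3442m', '3224m']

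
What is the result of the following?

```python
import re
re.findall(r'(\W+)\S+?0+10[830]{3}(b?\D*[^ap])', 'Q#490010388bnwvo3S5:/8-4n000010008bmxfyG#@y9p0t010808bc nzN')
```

[('#', 'bnwvo3'), (':/', 'bmxfyG#@y9')]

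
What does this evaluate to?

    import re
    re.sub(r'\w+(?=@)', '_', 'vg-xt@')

'vg-_@'

The `(?=…)`/`(?<=…)` assertion just peeks at neighbouring text; it doesn't advance the match position.
Matches: at [3:5] → 'xt'.
Every occurrence is swapped for '_'.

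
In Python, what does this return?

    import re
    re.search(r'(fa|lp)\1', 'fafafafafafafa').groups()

('fa',)

The match spans [0:4] → 'fafa'.
Captured: group 1 = 'fa'.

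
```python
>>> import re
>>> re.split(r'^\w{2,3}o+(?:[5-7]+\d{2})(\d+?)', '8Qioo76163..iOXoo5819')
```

['', '3', '..iOXoo5819']

The pattern matches anchored at the start of the string; then 2 to 3 of a word character, then one or more of a literal 'o'; then one or more of a character in [5-7], then exactly 2 of a digit (non-capturing group); then one or more of a digit (lazy) (captured).
Matches to split on: at [0:10] → '8Qioo76163'.
With a capturing group present, the delimiter's captured portion is kept in the result list.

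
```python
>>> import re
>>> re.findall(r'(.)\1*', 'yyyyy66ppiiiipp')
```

After group 1 captures some text, `\1` only succeeds where that same text appears again.
Scanning left to right: at [0:5] match 'yyyyy', group 1 = 'y'; at [5:7] match '66', group 1 = '6'; at [7:9] match 'pp', group 1 = 'p'; at [9:13] match 'iiii', group 1 = 'i'; at [13:15] match 'pp', group 1 = 'p'.
One capturing group, so `findall` returns just the captured substring from each match — 5 in all.

['y', '6', 'p', 'i', 'p']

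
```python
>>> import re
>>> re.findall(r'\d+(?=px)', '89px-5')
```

['89']

The `(?=…)`/`(?<=…)` assertion just peeks at neighbouring text; it doesn't advance the match position.
Matches: at [0:2] → '89'.
Since nothing is captured, `findall` lists the 1 matched substring directly.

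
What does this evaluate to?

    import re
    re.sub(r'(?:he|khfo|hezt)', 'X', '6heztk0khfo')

`|` is ordered: at each position the engine commits to the first alternative that works.
Matches: at [1:3] → 'he'; at [7:11] → 'khfo'.
Each match is replaced by 'X'.

'6Xztk0X'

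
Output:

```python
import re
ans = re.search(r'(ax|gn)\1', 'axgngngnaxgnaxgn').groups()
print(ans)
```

('gn',)

`\1` is not a pattern — it's the concrete string captured by group 1, re-applied verbatim.
`search` walks the string left to right and returns the first match it finds.
The match spans [2:6] → 'gngn'.
Captured: group 1 = 'gn'.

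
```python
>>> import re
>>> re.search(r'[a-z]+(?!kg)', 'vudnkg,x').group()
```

'vudnkg'

Because the assertion is negative and zero-width, positions next to the forbidden text are skipped.
The match spans [0:6] → 'vudnkg'.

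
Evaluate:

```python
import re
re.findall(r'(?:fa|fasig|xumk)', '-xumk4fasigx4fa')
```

Alternation tries branches left to right and keeps the first one that lets the overall match succeed at that position.
Walking the string: at [1:5] → 'xumk'; at [6:8] → 'fa'; at [13:15] → 'fa'.
`findall` yields the raw match text (3 of them) because the pattern has no groups.

['xumk', 'fa', 'fa']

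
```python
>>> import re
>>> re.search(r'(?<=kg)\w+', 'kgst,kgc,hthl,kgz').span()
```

(2, 4)

The `(?=…)`/`(?<=…)` assertion just peeks at neighbouring text; it doesn't advance the match position.
`re.search` tries every starting position until one works.
The match spans [2:4] → 'st'.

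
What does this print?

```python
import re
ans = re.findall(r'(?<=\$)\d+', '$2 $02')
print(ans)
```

['2', '02']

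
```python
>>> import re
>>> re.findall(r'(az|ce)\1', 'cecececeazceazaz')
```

['ce', 'ce', 'az']

`\1` is not a pattern — it's the concrete string captured by group 1, re-applied verbatim.
With a single group, `findall` returns only what that group captured — 3 items.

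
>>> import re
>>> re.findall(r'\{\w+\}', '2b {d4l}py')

['{d4l}']

No capturing groups, so `findall` returns the 1 full match string.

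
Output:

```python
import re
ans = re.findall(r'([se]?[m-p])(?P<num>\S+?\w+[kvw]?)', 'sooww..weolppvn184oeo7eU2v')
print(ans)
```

[('so', 'oww'), ('eo', 'lppvn184oeo7eU2v')]

The pattern matches optionally one of [se], then a character in [m-p] (captured); then one or more of a non-whitespace character (lazy), then one or more of a word character, then optionally one of [kvw] (captured as 'num').
Because the quantifier is non-greedy, it stops expanding at the earliest point where the rest of the pattern can succeed.
Matches: at [0:5] match 'sooww', groups = ('so', 'oww'); at [8:26] match 'eolppvn184oeo7eU2v', groups = ('eo', 'lppvn184oeo7eU2v').
Multiple groups make `findall` return tuples — one 2-tuple for each match.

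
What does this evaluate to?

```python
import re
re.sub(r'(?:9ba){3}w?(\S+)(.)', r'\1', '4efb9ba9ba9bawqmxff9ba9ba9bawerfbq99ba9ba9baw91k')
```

'4efbqmxff9ba9ba9bawerfbq99ba9ba9baw91'

The pattern matches the literal '9ba' repeated 3 times, then optionally the literal 'w'; then one or more of a non-whitespace character (captured); then any character (captured).
Matches: at [4:48] → '9ba9ba9bawqmxff9ba9ba9bawerfbq99ba9ba9baw91k'.
The replacement refers to a captured group, so each match is rewritten using its own captured text.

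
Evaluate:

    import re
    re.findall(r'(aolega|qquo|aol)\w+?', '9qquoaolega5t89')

['qquo']

Walking the string: at [1:6] match 'qquoa', group 1 = 'qquo'.
With a single group, `findall` returns only what that group captured — 1 item.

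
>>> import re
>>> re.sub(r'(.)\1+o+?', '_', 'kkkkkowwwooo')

'__oo'

`\1` is not a pattern — it's the concrete string captured by group 1, re-applied verbatim.
Matches: at [0:6] → 'kkkkko'; at [6:10] → 'wwwo'.
Each match is replaced by '_'.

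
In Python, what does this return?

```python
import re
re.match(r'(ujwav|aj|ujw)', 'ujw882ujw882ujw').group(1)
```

With `match`, the pattern is implicitly anchored at the beginning.
The match spans [0:3] → 'ujw'.
Captured: group 1 = 'ujw'.

'ujw'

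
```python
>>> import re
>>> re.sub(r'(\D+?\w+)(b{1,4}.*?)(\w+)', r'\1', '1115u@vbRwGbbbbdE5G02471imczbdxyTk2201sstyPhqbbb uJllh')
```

This matches one or more of a non-digit (lazy), then one or more of a word character (captured); then 1 to 4 of a literal 'b', then zero or more of any character (lazy) (captured); then one or more of a word character (captured).
`\1` in the replacement pulls in group 1's text for each match.

'1115u@vbRwGbbbbdE5G02471imczbdxyTk2201sstyPhqbb'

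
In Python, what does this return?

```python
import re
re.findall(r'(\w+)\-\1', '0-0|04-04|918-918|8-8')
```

`\1` is not a pattern — it's the concrete string captured by group 1, re-applied verbatim.
One capturing group, so `findall` returns just the captured substring from each match — 4 in all.

['0', '04', '918', '8']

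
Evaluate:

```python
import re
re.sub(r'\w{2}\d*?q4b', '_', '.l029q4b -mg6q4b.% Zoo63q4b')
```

'._ -_.% Z_'

Pattern: exactly 2 of a word character; then zero or more of a digit (lazy), then the literal 'q4b'.
Every occurrence is swapped for '_'.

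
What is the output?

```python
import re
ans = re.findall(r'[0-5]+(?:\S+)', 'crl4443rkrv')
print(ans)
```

['4443rkrv']

This matches one or more of a character in [0-5]; then one or more of a non-whitespace character (non-capturing group).
Scanning left to right: at [3:11] → '4443rkrv'.
With no groups in the pattern, `findall` gives back each whole match — 1 here.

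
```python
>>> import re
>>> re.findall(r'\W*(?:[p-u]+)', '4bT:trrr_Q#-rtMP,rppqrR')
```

[':trrr', '#-rt', ',rppqr']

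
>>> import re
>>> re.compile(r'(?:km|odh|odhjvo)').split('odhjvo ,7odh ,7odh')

The regex engine tests alternatives in the order written; an earlier branch that matches wins even if a later one would match more.
Matches to split on: at [0:3] → 'odh'; at [9:12] → 'odh'; at [15:18] → 'odh'.
Splitting on the pattern gives 4 pieces.

['', 'jvo ,7', ' ,7', '']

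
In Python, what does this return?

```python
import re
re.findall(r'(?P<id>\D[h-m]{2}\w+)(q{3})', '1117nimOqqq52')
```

2 groups means the one result is a tuple of 2 captured strings — 1 here.

[('nimO', 'qqq')]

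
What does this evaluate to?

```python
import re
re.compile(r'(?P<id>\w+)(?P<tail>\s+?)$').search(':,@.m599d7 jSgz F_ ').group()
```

Pattern: one or more of a word character (captured as 'id'); then one or more of whitespace (lazy) (captured as 'tail'); then anchored at the end.
`re.search` tries every starting position until one works.
The match spans [16:19] → 'F_ '.
Captured: group 1 = 'F_', group 2 = ' '.

'F_ '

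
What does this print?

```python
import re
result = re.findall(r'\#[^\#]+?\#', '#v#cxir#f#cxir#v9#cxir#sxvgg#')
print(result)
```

Scanning left to right: at [0:3] → '#v#'; at [7:10] → '#f#'; at [14:18] → '#v9#'; at [22:29] → '#sxvgg#'.
No capturing groups, so `findall` returns the 4 full match strings.

['#v#', '#f#', '#v9#', '#sxvgg#']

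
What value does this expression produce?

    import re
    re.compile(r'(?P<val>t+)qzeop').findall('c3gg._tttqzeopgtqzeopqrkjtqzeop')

['ttt', 't', 't']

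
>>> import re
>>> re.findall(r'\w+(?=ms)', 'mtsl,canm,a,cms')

['c']

The lookaround is zero-width — it requires the adjacent text to match without consuming it, so the asserted text isn't part of the match.
Matches: at [12:13] → 'c'.
With no groups in the pattern, `findall` gives back each whole match — 1 here.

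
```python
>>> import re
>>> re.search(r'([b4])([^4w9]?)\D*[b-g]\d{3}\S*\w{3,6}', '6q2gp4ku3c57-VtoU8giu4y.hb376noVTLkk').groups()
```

('4', 'y')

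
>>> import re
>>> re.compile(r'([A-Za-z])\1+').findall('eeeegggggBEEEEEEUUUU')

The backreference `\1` re-matches whatever the first group consumed, character for character.
Because there's exactly one group, `findall` drops the full match and keeps group 1 from each hit.

['e', 'g', 'E', 'U']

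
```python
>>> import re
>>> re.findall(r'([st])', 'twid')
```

This matches one of [st] (captured).
One capturing group, so `findall` returns just the captured substring from the one match — 1 in all.

['t']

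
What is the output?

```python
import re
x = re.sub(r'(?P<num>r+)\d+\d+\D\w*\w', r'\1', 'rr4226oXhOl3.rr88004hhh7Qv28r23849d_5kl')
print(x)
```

rr.rr

The pattern matches one or more of a literal 'r' (captured as 'num'); then one or more of a digit, then one or more of a digit; then a non-digit, then zero or more of a word character, then a word character.
Matches: at [0:12] → 'rr4226oXhOl3'; at [13:39] → 'rr88004hhh7Qv28r23849d_5kl'.
`\1` in the replacement pulls in group 1's text for each match.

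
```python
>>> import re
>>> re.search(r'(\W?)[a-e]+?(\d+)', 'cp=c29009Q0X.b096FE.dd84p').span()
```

Pattern: optionally a non-word character (captured); then one or more of a character in [a-e] (lazy); then one or more of a digit (captured).
`re.search` tries every starting position until one works.
The match spans [2:9] → '=c29009'.
Captured: group 1 = '=', group 2 = '29009'.

(2, 9)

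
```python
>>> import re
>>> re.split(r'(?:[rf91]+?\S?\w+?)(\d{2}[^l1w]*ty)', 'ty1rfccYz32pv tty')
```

['ty', '32pv tty', '']

The pattern matches one or more of one of [rf91] (lazy), then optionally a non-whitespace character, then one or more of a word character (lazy) (non-capturing group); then exactly 2 of a digit, then zero or more of any character except [l1w], then the literal 'ty' (captured).
Matches to split on: at [2:17] → '1rfccYz32pv tty'.
With a capturing group present, the delimiter's captured portion is kept in the result list.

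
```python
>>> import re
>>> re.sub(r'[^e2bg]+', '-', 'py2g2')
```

'-2g2'

This matches one or more of any character except [e2bg].
Matches: at [0:2] → 'py'.
Every occurrence is swapped for '-'.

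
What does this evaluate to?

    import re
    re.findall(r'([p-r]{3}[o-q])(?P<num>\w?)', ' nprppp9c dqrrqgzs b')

[('prpp', 'p'), ('qrrq', 'g')]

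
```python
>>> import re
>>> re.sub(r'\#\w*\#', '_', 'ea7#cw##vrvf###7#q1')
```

Each match is replaced by '_'.

'ea7___7#q1'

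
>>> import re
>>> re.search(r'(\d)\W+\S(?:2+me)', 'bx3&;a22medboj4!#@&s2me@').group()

'3&;a22me'

This matches a digit (captured); then one or more of a non-word character, then a non-whitespace character; then one or more of a literal '2', then the literal 'me' (non-capturing group).
`search` walks the string left to right and returns the first match it finds.
The match spans [2:10] → '3&;a22me'.
Captured: group 1 = '3'.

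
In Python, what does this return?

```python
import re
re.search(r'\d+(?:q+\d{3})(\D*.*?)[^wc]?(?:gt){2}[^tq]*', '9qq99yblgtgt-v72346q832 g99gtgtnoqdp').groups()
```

(' g9',)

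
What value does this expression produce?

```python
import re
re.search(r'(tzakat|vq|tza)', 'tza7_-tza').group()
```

The match spans [0:3] → 'tza'.

'tza'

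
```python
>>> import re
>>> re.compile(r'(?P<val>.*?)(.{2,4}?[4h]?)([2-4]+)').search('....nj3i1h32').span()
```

(0, 7)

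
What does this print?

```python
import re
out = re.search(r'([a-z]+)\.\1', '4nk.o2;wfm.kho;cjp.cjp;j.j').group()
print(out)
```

`\1` is not a pattern — it's the concrete string captured by group 1, re-applied verbatim.
`search` walks the string left to right and returns the first match it finds.
The match spans [15:22] → 'cjp.cjp'.
Captured: group 1 = 'cjp'.

cjp.cjp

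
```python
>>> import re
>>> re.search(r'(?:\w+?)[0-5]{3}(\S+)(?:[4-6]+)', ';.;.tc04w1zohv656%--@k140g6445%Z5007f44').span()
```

The pattern matches one or more of a word character (lazy) (non-capturing group); then exactly 3 of a character in [0-5]; then one or more of a non-whitespace character (captured); then one or more of a character in [4-6] (non-capturing group).
`search` walks the string left to right and returns the first match it finds.
The match spans [21:39] → 'k140g6445%Z5007f44'.
Captured: group 1 = 'g6445%Z5007f4'.

(21, 39)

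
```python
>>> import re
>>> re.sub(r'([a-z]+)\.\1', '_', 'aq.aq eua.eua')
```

After group 1 captures some text, `\1` only succeeds where that same text appears again.
Each match is replaced by '_'.

'_ _'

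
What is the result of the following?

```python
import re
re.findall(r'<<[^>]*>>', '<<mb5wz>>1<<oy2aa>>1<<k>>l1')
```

Walking the string: at [0:9] → '<<mb5wz>>'; at [10:19] → '<<oy2aa>>'; at [20:25] → '<<k>>'.
Since nothing is captured, `findall` lists the 3 matched substrings directly.

['<<mb5wz>>', '<<oy2aa>>', '<<k>>']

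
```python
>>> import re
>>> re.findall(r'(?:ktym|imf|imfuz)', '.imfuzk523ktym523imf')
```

['imf', 'ktym', 'imf']

Alternation isn't longest-match — the leftmost alternative that fits at this position is chosen.
Matches: at [1:4] → 'imf'; at [10:14] → 'ktym'; at [17:20] → 'imf'.
With no groups in the pattern, `findall` gives back each whole match — 3 here.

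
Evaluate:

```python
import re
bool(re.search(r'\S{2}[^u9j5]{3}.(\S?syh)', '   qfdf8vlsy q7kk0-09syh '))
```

Pattern: exactly 2 of a non-whitespace character; then exactly 3 of any character except [u9j5], then any character; then optionally a non-whitespace character, then the literal 'syh' (captured).
`search` walks the string left to right and returns the first match it finds.
The match spans [14:24] → '7kk0-09syh'.
Captured: group 1 = '9syh'.

True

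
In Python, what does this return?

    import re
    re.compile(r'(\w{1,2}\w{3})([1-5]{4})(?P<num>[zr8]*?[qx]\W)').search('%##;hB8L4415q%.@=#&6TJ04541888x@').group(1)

'hB8L'

The match spans [4:14] → 'hB8L4415q%'.
Captured: group 1 = 'hB8L', group 2 = '4415', group 3 = 'q%'.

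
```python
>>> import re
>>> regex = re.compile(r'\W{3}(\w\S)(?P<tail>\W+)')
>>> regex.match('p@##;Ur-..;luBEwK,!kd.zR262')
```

None

This matches exactly 3 of a non-word character; then a word character, then a non-whitespace character (captured); then one or more of a non-word character (captured as 'tail').
With `match`, the pattern is implicitly anchored at the beginning.
Here position 0 doesn't satisfy it, so the call returns None.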